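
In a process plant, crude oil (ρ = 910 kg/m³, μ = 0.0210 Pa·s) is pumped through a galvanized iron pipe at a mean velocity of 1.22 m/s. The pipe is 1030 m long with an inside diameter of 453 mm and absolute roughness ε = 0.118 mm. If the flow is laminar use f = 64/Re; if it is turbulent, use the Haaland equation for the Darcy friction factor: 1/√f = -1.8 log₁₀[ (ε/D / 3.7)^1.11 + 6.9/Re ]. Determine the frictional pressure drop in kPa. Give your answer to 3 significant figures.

Reynolds number Re = ρVD/μ = 910 · 1.22 · 0.453 / 0.021 = 2.395e+04.
Re > 4000 → turbulent. Relative roughness ε/D = 0.000118/0.453 = 0.00026. Haaland: 1/√f = -1.8 log₁₀[(0.00026/3.7)^1.11 + 6.9/2.395e+04] = -1.8 log₁₀[2.46e-05 + 0.000288] = 6.309, so f = 0.02513.
Darcy-Weisbach: ΔP = f(L/D)(ρV²/2) = 0.02513·(1030/0.453)·(910·1.22²/2) = 0.02513·2274·677.2 = 3.869e+04 Pa.
ΔP = 3.869e+04 Pa = 38.7 kPa.

ΔP ≈ 38.7 kPa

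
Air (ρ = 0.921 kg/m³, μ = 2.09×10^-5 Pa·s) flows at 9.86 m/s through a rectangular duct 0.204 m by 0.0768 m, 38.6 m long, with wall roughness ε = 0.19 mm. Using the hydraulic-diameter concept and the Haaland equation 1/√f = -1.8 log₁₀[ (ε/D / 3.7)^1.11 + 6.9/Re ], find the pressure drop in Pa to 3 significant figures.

Hydraulic diameter D_h = 4A/P = 4·(0.204·0.0768)/(2·(0.204+0.0768)) = 0.06267/0.5616 = 0.1116 m.
Re = ρVD_h/μ = 0.921·9.86·0.1116/2.09e-05 = 4.849e+04.
ε/D_h = 0.00019/0.1116 = 0.0017; Haaland gives 1/√f = -1.8 log₁₀[0.000198+0.000142] = 6.243, so f = 0.02565.
ΔP = f(L/D_h)(ρV²/2) = 0.02565·38.6/0.1116·44.77 = 397.3 Pa.

ΔP ≈ 397 Pa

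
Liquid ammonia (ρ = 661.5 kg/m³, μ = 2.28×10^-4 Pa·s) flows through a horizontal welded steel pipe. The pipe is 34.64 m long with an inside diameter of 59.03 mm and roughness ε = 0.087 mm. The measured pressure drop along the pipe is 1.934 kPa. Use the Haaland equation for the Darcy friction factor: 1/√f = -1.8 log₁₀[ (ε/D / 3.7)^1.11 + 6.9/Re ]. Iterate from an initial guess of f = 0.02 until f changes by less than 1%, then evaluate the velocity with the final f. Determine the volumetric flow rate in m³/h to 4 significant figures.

Rearranging Darcy-Weisbach: V = √(2·ΔP·D/(f·L·ρ)). With ε/D = 8.7e-05/0.05903 = 0.00147, iterate starting from f = 0.02:
  f = 0.02 → V = √(2·1934·0.05903/(0.02·34.64·661.5)) = 0.7058 m/s; Re = ρVD/μ = 1.209e+05; f → 0.02321
  f = 0.02321 → V = 0.6553 m/s; Re = 1.122e+05; f → 0.02331
Converged (Δf/f < 1%). With the final f = 0.02331: V = √(2·1934·0.05903/(0.02331·34.64·661.5)) = 0.6538 m/s.
Q = V·A = 0.6538·(π/4·0.05903²) = 0.001789 m³/s = 6.441 m³/h.

Q ≈ 6.441 m³/h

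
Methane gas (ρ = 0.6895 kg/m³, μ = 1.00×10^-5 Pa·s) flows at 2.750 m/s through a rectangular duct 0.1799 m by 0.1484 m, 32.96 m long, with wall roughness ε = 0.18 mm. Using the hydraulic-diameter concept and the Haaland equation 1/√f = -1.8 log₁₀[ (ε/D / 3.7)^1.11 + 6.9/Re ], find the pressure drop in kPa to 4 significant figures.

Hydraulic diameter D_h = 4A/P = 4·(0.1799·0.1484)/(2·(0.1799+0.1484)) = 0.1068/0.6566 = 0.1626 m.
Re = ρVD_h/μ = 0.6895·2.75·0.1626/1e-05 = 3.084e+04.
ε/D_h = 0.00018/0.1626 = 0.00111; Haaland gives 1/√f = -1.8 log₁₀[0.000123+0.000224] = 6.229, so f = 0.02577.
ΔP = f(L/D_h)(ρV²/2) = 0.02577·32.96/0.1626·2.607 = 13.62 Pa.
ΔP = 0.01362 kPa.

ΔP ≈ 0.01362 kPa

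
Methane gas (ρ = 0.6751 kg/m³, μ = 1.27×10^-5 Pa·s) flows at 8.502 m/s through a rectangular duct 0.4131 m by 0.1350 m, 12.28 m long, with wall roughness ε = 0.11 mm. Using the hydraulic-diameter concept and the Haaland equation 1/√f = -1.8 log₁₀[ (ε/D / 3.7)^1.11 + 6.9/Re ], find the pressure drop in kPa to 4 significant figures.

Hydraulic diameter D_h = 4A/P = 4·(0.4131·0.135)/(2·(0.4131+0.135)) = 0.2231/1.096 = 0.2035 m.
Re = ρVD_h/μ = 0.6751·8.502·0.2035/1.27e-05 = 9.197e+04.
ε/D_h = 0.00011/0.2035 = 0.000541; Haaland gives 1/√f = -1.8 log₁₀[5.53e-05+7.5e-05] = 6.993, so f = 0.02045.
ΔP = f(L/D_h)(ρV²/2) = 0.02045·12.28/0.2035·24.4 = 30.11 Pa.
ΔP = 0.03011 kPa.

ΔP ≈ 0.03011 kPa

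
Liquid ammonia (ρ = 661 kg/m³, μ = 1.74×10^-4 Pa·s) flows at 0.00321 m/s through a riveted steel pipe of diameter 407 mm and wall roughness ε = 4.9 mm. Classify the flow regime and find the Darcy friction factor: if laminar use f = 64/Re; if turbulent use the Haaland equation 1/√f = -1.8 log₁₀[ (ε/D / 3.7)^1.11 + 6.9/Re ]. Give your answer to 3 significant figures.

Re = ρVD/μ = 661·0.00321·0.407/0.000174 = 4963.
Re > 4000 → turbulent. ε/D = 0.0049/0.407 = 0.012; Haaland: 1/√f = -1.8 log₁₀[0.00173 + 0.00139] = 4.51, so f = 0.04917.

f ≈ 0.0492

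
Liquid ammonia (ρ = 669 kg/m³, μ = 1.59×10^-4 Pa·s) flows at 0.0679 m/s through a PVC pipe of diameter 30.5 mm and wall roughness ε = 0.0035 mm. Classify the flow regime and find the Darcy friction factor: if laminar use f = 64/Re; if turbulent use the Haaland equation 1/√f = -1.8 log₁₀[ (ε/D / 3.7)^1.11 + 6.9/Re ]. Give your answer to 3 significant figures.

f ≈ 0.0322

Re = ρVD/μ = 669·0.0679·0.0305/0.000159 = 8714.
Re > 4000 → turbulent. ε/D = 3.5e-06/0.0305 = 0.000115; Haaland: 1/√f = -1.8 log₁₀[9.9e-06 + 0.000792] = 5.573, so f = 0.0322.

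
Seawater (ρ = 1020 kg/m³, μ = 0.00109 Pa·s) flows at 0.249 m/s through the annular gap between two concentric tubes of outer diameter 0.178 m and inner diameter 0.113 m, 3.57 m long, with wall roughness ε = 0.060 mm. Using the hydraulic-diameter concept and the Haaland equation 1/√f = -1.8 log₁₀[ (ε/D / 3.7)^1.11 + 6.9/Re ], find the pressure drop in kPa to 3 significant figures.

ΔP ≈ 0.0506 kPa

Hydraulic diameter D_h = 4A/P = D_o - D_i = 0.178 - 0.113 = 0.065 m.
Re = ρVD_h/μ = 1020·0.249·0.065/0.00109 = 1.515e+04.
ε/D_h = 6e-05/0.065 = 0.000923; Haaland gives 1/√f = -1.8 log₁₀[0.0001+0.000456] = 5.859, so f = 0.02913.
ΔP = f(L/D_h)(ρV²/2) = 0.02913·3.57/0.065·31.62 = 50.59 Pa.
ΔP = 0.0506 kPa.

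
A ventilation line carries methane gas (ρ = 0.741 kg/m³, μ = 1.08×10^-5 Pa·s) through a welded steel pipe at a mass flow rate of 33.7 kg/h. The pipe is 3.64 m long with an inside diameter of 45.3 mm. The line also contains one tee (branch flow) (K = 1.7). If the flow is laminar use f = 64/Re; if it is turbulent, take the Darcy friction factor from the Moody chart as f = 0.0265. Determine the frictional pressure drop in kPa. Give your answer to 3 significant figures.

ΔP ≈ 0.0872 kPa

ṁ = 33.7 kg/h = 33.7/3600 = 0.009361 kg/s.
A = πD²/4 = π(0.0453)²/4 = 0.001612 m²; mean velocity V = ṁ/(ρA) = 0.009361/(0.741 · 0.001612) = 7.838 m/s.
Reynolds number Re = ρVD/μ = 0.741 · 7.838 · 0.0453 / 1.08e-05 = 2.436e+04.
Re > 4000 → turbulent; use the Moody-chart value f = 0.0265.
Total minor-loss coefficient ΣK = 1·1.7 = 1.7.
ΔP = [f·L/D + ΣK]·(ρV²/2) = [0.0265·3.64/0.0453 + 1.7]·(0.741·7.838²/2) = [2.129 + 1.7]·22.76 = 87.17 Pa.
ΔP = 87.17 Pa = 0.0872 kPa.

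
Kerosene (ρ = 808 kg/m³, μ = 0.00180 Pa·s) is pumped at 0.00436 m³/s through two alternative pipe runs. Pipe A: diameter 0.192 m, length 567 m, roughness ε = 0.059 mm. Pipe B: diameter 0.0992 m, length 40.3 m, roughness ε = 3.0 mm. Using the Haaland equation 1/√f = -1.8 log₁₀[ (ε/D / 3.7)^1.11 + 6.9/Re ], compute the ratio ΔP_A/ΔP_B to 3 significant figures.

ΔP_A/ΔP_B ≈ 0.258

Pipe A: V = Q/A = 0.00436/0.02895 = 0.1506 m/s; Re = 1.298e+04; ε/D = 0.000307; Haaland → f = 0.0292; ΔP_A = f(L/D)(ρV²/2) = 790.1 Pa.
Pipe B: V = Q/A = 0.00436/0.007729 = 0.5641 m/s; Re = 2.512e+04; ε/D = 0.0302; Haaland → f = 0.05869; ΔP_B = f(L/D)(ρV²/2) = 3066 Pa.
ΔP_A/ΔP_B = 790.1/3066 = 0.258.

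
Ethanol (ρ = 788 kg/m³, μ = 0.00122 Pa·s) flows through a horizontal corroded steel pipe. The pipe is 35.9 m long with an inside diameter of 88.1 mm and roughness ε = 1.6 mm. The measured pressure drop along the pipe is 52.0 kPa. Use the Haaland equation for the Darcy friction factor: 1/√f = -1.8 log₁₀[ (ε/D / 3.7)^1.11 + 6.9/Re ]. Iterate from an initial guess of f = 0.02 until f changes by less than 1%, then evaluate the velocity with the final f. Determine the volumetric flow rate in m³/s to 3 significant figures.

Q ≈ 0.0160 m³/s

Rearranging Darcy-Weisbach: V = √(2·ΔP·D/(f·L·ρ)). With ε/D = 0.0016/0.0881 = 0.0182, iterate starting from f = 0.02:
  f = 0.02 → V = √(2·5.2e+04·0.0881/(0.02·35.9·788)) = 4.024 m/s; Re = ρVD/μ = 2.29e+05; f → 0.04716
  f = 0.04716 → V = 2.621 m/s; Re = 1.491e+05; f → 0.04725
Converged (Δf/f < 1%). With the final f = 0.04725: V = √(2·5.2e+04·0.0881/(0.04725·35.9·788)) = 2.618 m/s.
Q = V·A = 2.618·(π/4·0.0881²) = 0.01596 m³/s = 0.0160 m³/s.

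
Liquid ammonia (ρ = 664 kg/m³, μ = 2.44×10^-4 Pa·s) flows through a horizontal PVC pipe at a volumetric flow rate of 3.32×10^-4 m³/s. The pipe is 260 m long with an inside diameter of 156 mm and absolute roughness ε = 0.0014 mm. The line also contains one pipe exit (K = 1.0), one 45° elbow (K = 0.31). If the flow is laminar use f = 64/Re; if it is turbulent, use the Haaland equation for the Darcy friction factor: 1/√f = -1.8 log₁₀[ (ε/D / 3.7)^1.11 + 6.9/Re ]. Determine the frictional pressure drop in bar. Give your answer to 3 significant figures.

Cross-sectional area A = πD²/4 = π(0.156)²/4 = 0.01911 m²; mean velocity V = Q/A = 0.000332/0.01911 = 0.01737 m/s.
Reynolds number Re = ρVD/μ = 664 · 0.01737 · 0.156 / 0.000244 = 7374.
Re > 4000 → turbulent. Relative roughness ε/D = 1.4e-06/0.156 = 8.97e-06. Haaland: 1/√f = -1.8 log₁₀[(8.97e-06/3.7)^1.11 + 6.9/7374] = -1.8 log₁₀[5.85e-07 + 0.000936] = 5.451, so f = 0.03365.
Total minor-loss coefficient ΣK = 1·1 + 1·0.31 = 1.31.
ΔP = [f·L/D + ΣK]·(ρV²/2) = [0.03365·260/0.156 + 1.31]·(664·0.01737²/2) = [56.08 + 1.31]·0.1002 = 5.749 Pa.
ΔP = 5.749 Pa = 5.75×10^-5 bar.

ΔP ≈ 5.75×10^-5 bar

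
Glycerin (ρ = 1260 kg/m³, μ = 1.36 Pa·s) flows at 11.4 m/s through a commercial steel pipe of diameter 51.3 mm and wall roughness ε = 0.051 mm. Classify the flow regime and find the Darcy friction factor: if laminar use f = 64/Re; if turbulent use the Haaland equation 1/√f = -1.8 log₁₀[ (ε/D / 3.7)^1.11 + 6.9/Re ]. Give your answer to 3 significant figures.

Re = ρVD/μ = 1260·11.4·0.0513/1.36 = 541.8.
Re < 2300 → laminar, so f = 64/Re = 0.1181 (roughness is irrelevant in laminar flow).

f ≈ 0.118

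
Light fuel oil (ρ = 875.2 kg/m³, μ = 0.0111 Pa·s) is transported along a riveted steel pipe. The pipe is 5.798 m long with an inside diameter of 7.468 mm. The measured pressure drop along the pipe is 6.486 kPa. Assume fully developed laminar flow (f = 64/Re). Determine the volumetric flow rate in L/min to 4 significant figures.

For laminar flow, f = 64/Re with Re = ρVD/μ, so Darcy-Weisbach reduces to ΔP = 32μLV/D². Solving for V: V = ΔP·D²/(32μL) = 6486·(0.007468)²/(32·0.0111·5.798) = 0.1756 m/s.
Check: Re = ρVD/μ = 875.2·0.1756·0.007468/0.0111 = 103.4 < 2300, so the laminar assumption holds.
Q = V·A = 0.1756·(π/4·0.007468²) = 7.694e-06 m³/s = 0.4616 L/min.

Q ≈ 0.4616 L/min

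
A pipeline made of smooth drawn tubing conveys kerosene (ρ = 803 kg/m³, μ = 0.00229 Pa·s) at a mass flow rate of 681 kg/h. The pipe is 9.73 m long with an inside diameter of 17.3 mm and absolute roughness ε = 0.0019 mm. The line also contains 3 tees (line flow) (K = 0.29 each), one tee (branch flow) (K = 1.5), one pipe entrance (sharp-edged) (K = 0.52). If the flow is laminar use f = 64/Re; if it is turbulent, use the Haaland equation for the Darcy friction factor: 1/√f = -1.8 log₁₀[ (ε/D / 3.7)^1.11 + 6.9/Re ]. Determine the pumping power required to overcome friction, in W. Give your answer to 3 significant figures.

P ≈ 2.18 W

ṁ = 681 kg/h = 681/3600 = 0.1892 kg/s.
A = πD²/4 = π(0.0173)²/4 = 0.0002351 m²; mean velocity V = ṁ/(ρA) = 0.1892/(803 · 0.0002351) = 1.002 m/s.
Reynolds number Re = ρVD/μ = 803 · 1.002 · 0.0173 / 0.00229 = 6080.
Re > 4000 → turbulent. Relative roughness ε/D = 1.9e-06/0.0173 = 0.00011. Haaland: 1/√f = -1.8 log₁₀[(0.00011/3.7)^1.11 + 6.9/6080] = -1.8 log₁₀[9.43e-06 + 0.00113] = 5.295, so f = 0.03567.
Total minor-loss coefficient ΣK = 3·0.29 + 1·1.5 + 1·0.52 = 2.89.
ΔP = [f·L/D + ΣK]·(ρV²/2) = [0.03567·9.73/0.0173 + 2.89]·(803·1.002²/2) = [20.06 + 2.89]·403.3 = 9256 Pa.
Q = ṁ/ρ = 0.1892/803 = 0.0002356 m³/s.
Pumping power P = QΔP = 0.0002356·9256 = 2.180 W = 2.18 W.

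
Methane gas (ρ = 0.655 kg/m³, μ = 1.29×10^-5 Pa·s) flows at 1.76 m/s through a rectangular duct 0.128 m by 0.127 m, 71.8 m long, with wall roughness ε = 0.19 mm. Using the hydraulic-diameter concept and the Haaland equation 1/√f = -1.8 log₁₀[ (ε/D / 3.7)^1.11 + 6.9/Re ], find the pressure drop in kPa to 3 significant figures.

ΔP ≈ 0.0182 kPa

Hydraulic diameter D_h = 4A/P = 4·(0.128·0.127)/(2·(0.128+0.127)) = 0.06502/0.51 = 0.1275 m.
Re = ρVD_h/μ = 0.655·1.76·0.1275/1.29e-05 = 1.139e+04.
ε/D_h = 0.00019/0.1275 = 0.00149; Haaland gives 1/√f = -1.8 log₁₀[0.00017+0.000606] = 5.598, so f = 0.03191.
ΔP = f(L/D_h)(ρV²/2) = 0.03191·71.8/0.1275·1.014 = 18.23 Pa.
ΔP = 0.0182 kPa.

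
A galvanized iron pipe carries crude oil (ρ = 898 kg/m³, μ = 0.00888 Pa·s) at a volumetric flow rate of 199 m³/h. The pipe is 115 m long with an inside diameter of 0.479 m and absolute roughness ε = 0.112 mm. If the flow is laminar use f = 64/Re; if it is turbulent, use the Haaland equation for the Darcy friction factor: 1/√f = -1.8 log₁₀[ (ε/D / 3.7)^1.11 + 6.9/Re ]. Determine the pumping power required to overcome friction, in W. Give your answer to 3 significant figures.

P ≈ 15.8 W

Q = 199 m³/h = 199/3600 = 0.05528 m³/s.
Cross-sectional area A = πD²/4 = π(0.479)²/4 = 0.1802 m²; mean velocity V = Q/A = 0.05528/0.1802 = 0.3068 m/s.
Reynolds number Re = ρVD/μ = 898 · 0.3068 · 0.479 / 0.00888 = 1.486e+04.
Re > 4000 → turbulent. Relative roughness ε/D = 0.000112/0.479 = 0.000234. Haaland: 1/√f = -1.8 log₁₀[(0.000234/3.7)^1.11 + 6.9/1.486e+04] = -1.8 log₁₀[2.18e-05 + 0.000464] = 5.964, so f = 0.02812.
Darcy-Weisbach: ΔP = f(L/D)(ρV²/2) = 0.02812·(115/0.479)·(898·0.3068²/2) = 0.02812·240.1·42.25 = 285.2 Pa.
Pumping power P = QΔP = 0.05528·285.2 = 15.77 W = 15.8 W.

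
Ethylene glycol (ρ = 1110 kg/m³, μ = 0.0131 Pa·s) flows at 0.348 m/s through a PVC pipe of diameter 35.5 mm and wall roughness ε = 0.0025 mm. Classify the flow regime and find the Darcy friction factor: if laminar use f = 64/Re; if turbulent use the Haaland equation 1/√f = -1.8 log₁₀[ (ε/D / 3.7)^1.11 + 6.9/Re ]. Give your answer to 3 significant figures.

f ≈ 0.0611

Re = ρVD/μ = 1110·0.348·0.0355/0.0131 = 1047.
Re < 2300 → laminar, so f = 64/Re = 0.06114 (roughness is irrelevant in laminar flow).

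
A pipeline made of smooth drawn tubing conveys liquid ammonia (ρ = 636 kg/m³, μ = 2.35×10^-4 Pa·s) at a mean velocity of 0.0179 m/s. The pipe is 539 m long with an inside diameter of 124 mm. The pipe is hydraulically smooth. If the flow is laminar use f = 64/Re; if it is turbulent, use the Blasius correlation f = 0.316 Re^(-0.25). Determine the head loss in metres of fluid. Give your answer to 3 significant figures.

h_f ≈ 0.00255 m

Reynolds number Re = ρVD/μ = 636 · 0.0179 · 0.124 / 0.000235 = 6007.
Re > 4000 → turbulent. Smooth-pipe (Blasius): f = 0.316 Re^(-0.25) = 0.316/(6007)^0.25 = 0.03589.
Darcy-Weisbach: ΔP = f(L/D)(ρV²/2) = 0.03589·(539/0.124)·(636·0.0179²/2) = 0.03589·4347·0.1019 = 15.9 Pa.
Head loss h_f = ΔP/(ρg) = 15.9/(636·9.81) = 0.00255 m.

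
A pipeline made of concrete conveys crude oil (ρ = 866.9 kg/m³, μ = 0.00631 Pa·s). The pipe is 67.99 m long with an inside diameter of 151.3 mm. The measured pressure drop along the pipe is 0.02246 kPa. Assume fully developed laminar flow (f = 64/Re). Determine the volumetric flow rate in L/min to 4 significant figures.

For laminar flow, f = 64/Re with Re = ρVD/μ, so Darcy-Weisbach reduces to ΔP = 32μLV/D². Solving for V: V = ΔP·D²/(32μL) = 22.46·(0.1513)²/(32·0.00631·67.99) = 0.03745 m/s.
Check: Re = ρVD/μ = 866.9·0.03745·0.1513/0.00631 = 778.5 < 2300, so the laminar assumption holds.
Q = V·A = 0.03745·(π/4·0.1513²) = 0.0006733 m³/s = 40.40 L/min.

Q ≈ 40.40 L/min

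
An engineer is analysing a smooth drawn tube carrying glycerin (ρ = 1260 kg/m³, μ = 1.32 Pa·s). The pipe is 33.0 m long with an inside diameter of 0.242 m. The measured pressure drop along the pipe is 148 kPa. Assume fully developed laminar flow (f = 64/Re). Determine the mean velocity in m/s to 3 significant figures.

For laminar flow, f = 64/Re with Re = ρVD/μ, so Darcy-Weisbach reduces to ΔP = 32μLV/D². Solving for V: V = ΔP·D²/(32μL) = 1.48e+05·(0.242)²/(32·1.32·33) = 6.218 m/s.
Check: Re = ρVD/μ = 1260·6.218·0.242/1.32 = 1436 < 2300, so the laminar assumption holds.

V ≈ 6.22 m/s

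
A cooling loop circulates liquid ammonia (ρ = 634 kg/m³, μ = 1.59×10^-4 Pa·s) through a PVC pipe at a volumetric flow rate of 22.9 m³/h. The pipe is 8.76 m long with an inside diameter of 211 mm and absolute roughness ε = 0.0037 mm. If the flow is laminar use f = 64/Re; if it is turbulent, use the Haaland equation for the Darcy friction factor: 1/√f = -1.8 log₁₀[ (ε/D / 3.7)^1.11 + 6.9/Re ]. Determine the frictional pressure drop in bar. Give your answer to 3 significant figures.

Q = 22.9 m³/h = 22.9/3600 = 0.006361 m³/s.
Cross-sectional area A = πD²/4 = π(0.211)²/4 = 0.03497 m²; mean velocity V = Q/A = 0.006361/0.03497 = 0.1819 m/s.
Reynolds number Re = ρVD/μ = 634 · 0.1819 · 0.211 / 0.000159 = 1.531e+05.
Re > 4000 → turbulent. Relative roughness ε/D = 3.7e-06/0.211 = 1.75e-05. Haaland: 1/√f = -1.8 log₁₀[(1.75e-05/3.7)^1.11 + 6.9/1.531e+05] = -1.8 log₁₀[1.23e-06 + 4.51e-05] = 7.802, so f = 0.01643.
Darcy-Weisbach: ΔP = f(L/D)(ρV²/2) = 0.01643·(8.76/0.211)·(634·0.1819²/2) = 0.01643·41.52·10.49 = 7.156 Pa.
ΔP = 7.156 Pa = 7.16×10^-5 bar.

ΔP ≈ 7.16×10^-5 bar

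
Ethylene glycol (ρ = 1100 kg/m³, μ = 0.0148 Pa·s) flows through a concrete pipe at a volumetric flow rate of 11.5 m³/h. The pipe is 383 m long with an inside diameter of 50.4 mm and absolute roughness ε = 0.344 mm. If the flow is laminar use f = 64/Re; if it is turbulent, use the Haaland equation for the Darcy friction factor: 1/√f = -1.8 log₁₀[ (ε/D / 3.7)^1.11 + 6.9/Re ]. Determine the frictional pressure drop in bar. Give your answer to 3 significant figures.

ΔP ≈ 4.59 bar

Q = 11.5 m³/h = 11.5/3600 = 0.003194 m³/s.
Cross-sectional area A = πD²/4 = π(0.0504)²/4 = 0.001995 m²; mean velocity V = Q/A = 0.003194/0.001995 = 1.601 m/s.
Reynolds number Re = ρVD/μ = 1100 · 1.601 · 0.0504 / 0.0148 = 5998.
Re > 4000 → turbulent. Relative roughness ε/D = 0.000344/0.0504 = 0.00683. Haaland: 1/√f = -1.8 log₁₀[(0.00683/3.7)^1.11 + 6.9/5998] = -1.8 log₁₀[0.000923 + 0.00115] = 4.83, so f = 0.04287.
Darcy-Weisbach: ΔP = f(L/D)(ρV²/2) = 0.04287·(383/0.0504)·(1100·1.601²/2) = 0.04287·7599·1410 = 4.593e+05 Pa.
ΔP = 4.593e+05 Pa = 4.59 bar.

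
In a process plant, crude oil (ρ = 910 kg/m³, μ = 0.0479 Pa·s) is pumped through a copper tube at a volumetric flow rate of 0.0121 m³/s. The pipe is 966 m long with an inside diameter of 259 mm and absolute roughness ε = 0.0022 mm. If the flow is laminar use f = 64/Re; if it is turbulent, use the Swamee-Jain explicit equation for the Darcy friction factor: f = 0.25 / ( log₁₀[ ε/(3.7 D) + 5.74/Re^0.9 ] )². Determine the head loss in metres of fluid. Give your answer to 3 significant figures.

h_f ≈ 0.568 m

Cross-sectional area A = πD²/4 = π(0.259)²/4 = 0.05269 m²; mean velocity V = Q/A = 0.0121/0.05269 = 0.2297 m/s.
Reynolds number Re = ρVD/μ = 910 · 0.2297 · 0.259 / 0.0479 = 1130.
Re < 2300 → laminar flow, so f = 64/Re = 64/1130 = 0.05663 (the turbulent correlation is not needed).
Darcy-Weisbach: ΔP = f(L/D)(ρV²/2) = 0.05663·(966/0.259)·(910·0.2297²/2) = 0.05663·3730·24 = 5069 Pa.
Head loss h_f = ΔP/(ρg) = 5069/(910·9.81) = 0.568 m.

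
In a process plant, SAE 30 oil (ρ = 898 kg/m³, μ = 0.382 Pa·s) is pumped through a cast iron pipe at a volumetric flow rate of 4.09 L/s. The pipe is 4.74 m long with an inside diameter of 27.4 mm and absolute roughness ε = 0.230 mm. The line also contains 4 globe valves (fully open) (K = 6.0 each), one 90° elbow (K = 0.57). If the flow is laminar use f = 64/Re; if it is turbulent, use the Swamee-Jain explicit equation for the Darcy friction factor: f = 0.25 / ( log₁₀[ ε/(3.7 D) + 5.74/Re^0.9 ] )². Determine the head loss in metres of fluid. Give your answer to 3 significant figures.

Q = 4.09 L/s = 4.09/1000 = 0.00409 m³/s.
Cross-sectional area A = πD²/4 = π(0.0274)²/4 = 0.0005896 m²; mean velocity V = Q/A = 0.00409/0.0005896 = 6.936 m/s.
Reynolds number Re = ρVD/μ = 898 · 6.936 · 0.0274 / 0.382 = 446.8.
Re < 2300 → laminar flow, so f = 64/Re = 64/446.8 = 0.1432 (the turbulent correlation is not needed).
Total minor-loss coefficient ΣK = 4·6 + 1·0.57 = 24.6.
ΔP = [f·L/D + ΣK]·(ρV²/2) = [0.1432·4.74/0.0274 + 24.6]·(898·6.936²/2) = [24.78 + 24.6]·2.16e+04 = 1.066e+06 Pa.
Head loss h_f = ΔP/(ρg) = 1.066e+06/(898·9.81) = 121 m.

h_f ≈ 121 m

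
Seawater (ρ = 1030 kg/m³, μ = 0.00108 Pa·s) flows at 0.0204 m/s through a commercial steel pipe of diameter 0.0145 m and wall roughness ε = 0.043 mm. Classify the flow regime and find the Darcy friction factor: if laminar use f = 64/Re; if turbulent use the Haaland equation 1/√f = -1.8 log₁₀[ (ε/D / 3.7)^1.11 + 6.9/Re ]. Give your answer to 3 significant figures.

f ≈ 0.227

Re = ρVD/μ = 1030·0.0204·0.0145/0.00108 = 282.1.
Re < 2300 → laminar, so f = 64/Re = 0.2269 (roughness is irrelevant in laminar flow).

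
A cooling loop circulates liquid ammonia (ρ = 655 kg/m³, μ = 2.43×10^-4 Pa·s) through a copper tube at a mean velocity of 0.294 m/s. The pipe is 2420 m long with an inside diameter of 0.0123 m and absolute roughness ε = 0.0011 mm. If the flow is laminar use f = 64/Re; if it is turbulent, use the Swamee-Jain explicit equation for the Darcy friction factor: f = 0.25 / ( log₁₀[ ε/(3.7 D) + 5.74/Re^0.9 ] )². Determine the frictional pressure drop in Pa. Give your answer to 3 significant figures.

Reynolds number Re = ρVD/μ = 655 · 0.294 · 0.0123 / 0.000243 = 9747.
Re > 4000 → turbulent. Relative roughness ε/D = 1.1e-06/0.0123 = 8.94e-05. Swamee-Jain: f = 0.25/(log₁₀[8.94e-05/3.7 + 5.74/9747^0.9])² = 0.25/(log₁₀[2.42e-05 + 0.00148])² = 0.25/(-2.824)² = 0.03135.
Darcy-Weisbach: ΔP = f(L/D)(ρV²/2) = 0.03135·(2420/0.0123)·(655·0.294²/2) = 0.03135·1.967e+05·28.31 = 1.746e+05 Pa.

ΔP ≈ 175000 Pa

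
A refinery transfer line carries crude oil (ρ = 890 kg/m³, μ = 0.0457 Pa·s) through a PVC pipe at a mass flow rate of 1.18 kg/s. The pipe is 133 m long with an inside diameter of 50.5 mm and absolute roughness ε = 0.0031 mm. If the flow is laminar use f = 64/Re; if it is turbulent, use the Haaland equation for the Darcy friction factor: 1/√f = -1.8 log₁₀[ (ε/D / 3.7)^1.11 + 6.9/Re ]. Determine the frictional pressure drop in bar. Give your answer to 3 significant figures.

ΔP ≈ 0.505 bar

A = πD²/4 = π(0.0505)²/4 = 0.002003 m²; mean velocity V = ṁ/(ρA) = 1.18/(890 · 0.002003) = 0.6619 m/s.
Reynolds number Re = ρVD/μ = 890 · 0.6619 · 0.0505 / 0.0457 = 651.
Re < 2300 → laminar flow, so f = 64/Re = 64/651 = 0.09831 (the turbulent correlation is not needed).
Darcy-Weisbach: ΔP = f(L/D)(ρV²/2) = 0.09831·(133/0.0505)·(890·0.6619²/2) = 0.09831·2634·195 = 5.048e+04 Pa.
ΔP = 5.048e+04 Pa = 0.505 bar.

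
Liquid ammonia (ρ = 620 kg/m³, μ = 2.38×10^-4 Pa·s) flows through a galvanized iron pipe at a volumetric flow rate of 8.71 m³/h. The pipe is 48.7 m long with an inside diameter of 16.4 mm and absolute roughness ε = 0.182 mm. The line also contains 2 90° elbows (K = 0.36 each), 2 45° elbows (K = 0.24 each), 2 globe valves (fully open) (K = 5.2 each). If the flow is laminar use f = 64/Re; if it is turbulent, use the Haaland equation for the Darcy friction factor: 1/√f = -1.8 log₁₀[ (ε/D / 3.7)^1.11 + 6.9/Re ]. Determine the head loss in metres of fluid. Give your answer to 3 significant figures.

h_f ≈ 861 m

Q = 8.71 m³/h = 8.71/3600 = 0.002419 m³/s.
Cross-sectional area A = πD²/4 = π(0.0164)²/4 = 0.0002112 m²; mean velocity V = Q/A = 0.002419/0.0002112 = 11.45 m/s.
Reynolds number Re = ρVD/μ = 620 · 11.45 · 0.0164 / 0.000238 = 4.893e+05.
Re > 4000 → turbulent. Relative roughness ε/D = 0.000182/0.0164 = 0.0111. Haaland: 1/√f = -1.8 log₁₀[(0.0111/3.7)^1.11 + 6.9/4.893e+05] = -1.8 log₁₀[0.00158 + 1.41e-05] = 5.034, so f = 0.03946.
Total minor-loss coefficient ΣK = 2·0.36 + 2·0.24 + 2·5.2 = 11.6.
ΔP = [f·L/D + ΣK]·(ρV²/2) = [0.03946·48.7/0.0164 + 11.6]·(620·11.45²/2) = [117.2 + 11.6]·4.067e+04 = 5.237e+06 Pa.
Head loss h_f = ΔP/(ρg) = 5.237e+06/(620·9.81) = 861 m.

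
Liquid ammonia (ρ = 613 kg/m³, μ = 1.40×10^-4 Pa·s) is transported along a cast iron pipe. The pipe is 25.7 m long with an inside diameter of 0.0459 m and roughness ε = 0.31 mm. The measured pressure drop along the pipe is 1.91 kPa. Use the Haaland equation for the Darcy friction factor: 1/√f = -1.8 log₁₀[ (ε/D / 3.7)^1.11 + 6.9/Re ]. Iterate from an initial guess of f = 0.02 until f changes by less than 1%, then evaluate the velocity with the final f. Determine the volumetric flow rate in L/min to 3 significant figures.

Q ≈ 56.8 L/min

Rearranging Darcy-Weisbach: V = √(2·ΔP·D/(f·L·ρ)). With ε/D = 0.00031/0.0459 = 0.00675, iterate starting from f = 0.02:
  f = 0.02 → V = √(2·1910·0.0459/(0.02·25.7·613)) = 0.746 m/s; Re = ρVD/μ = 1.499e+05; f → 0.03387
  f = 0.03387 → V = 0.5732 m/s; Re = 1.152e+05; f → 0.03401
Converged (Δf/f < 1%). With the final f = 0.03401: V = √(2·1910·0.0459/(0.03401·25.7·613)) = 0.572 m/s.
Q = V·A = 0.572·(π/4·0.0459²) = 0.0009465 m³/s = 56.8 L/min.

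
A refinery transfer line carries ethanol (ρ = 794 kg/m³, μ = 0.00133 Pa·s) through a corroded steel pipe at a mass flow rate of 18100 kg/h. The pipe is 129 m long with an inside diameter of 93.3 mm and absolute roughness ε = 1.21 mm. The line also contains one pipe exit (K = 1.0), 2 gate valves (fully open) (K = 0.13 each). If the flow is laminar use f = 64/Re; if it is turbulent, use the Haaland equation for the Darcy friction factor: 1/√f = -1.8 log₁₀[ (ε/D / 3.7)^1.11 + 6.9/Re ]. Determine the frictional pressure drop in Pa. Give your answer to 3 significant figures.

ΔP ≈ 20400 Pa

ṁ = 18100 kg/h = 18100/3600 = 5.028 kg/s.
A = πD²/4 = π(0.0933)²/4 = 0.006837 m²; mean velocity V = ṁ/(ρA) = 5.028/(794 · 0.006837) = 0.9262 m/s.
Reynolds number Re = ρVD/μ = 794 · 0.9262 · 0.0933 / 0.00133 = 5.159e+04.
Re > 4000 → turbulent. Relative roughness ε/D = 0.00121/0.0933 = 0.013. Haaland: 1/√f = -1.8 log₁₀[(0.013/3.7)^1.11 + 6.9/5.159e+04] = -1.8 log₁₀[0.00188 + 0.000134] = 4.852, so f = 0.04248.
Total minor-loss coefficient ΣK = 1·1 + 2·0.13 = 1.26.
ΔP = [f·L/D + ΣK]·(ρV²/2) = [0.04248·129/0.0933 + 1.26]·(794·0.9262²/2) = [58.73 + 1.26]·340.6 = 2.043e+04 Pa.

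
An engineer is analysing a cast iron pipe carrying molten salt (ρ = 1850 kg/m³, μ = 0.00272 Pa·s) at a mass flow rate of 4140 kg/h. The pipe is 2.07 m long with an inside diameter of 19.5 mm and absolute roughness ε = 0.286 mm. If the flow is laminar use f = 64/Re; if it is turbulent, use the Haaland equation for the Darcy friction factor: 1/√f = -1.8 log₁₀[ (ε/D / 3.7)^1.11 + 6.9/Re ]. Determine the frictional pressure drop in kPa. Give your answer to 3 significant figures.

ṁ = 4140 kg/h = 4140/3600 = 1.15 kg/s.
A = πD²/4 = π(0.0195)²/4 = 0.0002986 m²; mean velocity V = ṁ/(ρA) = 1.15/(1850 · 0.0002986) = 2.081 m/s.
Reynolds number Re = ρVD/μ = 1850 · 2.081 · 0.0195 / 0.00272 = 2.761e+04.
Re > 4000 → turbulent. Relative roughness ε/D = 0.000286/0.0195 = 0.0147. Haaland: 1/√f = -1.8 log₁₀[(0.0147/3.7)^1.11 + 6.9/2.761e+04] = -1.8 log₁₀[0.00216 + 0.00025] = 4.713, so f = 0.04502.
Darcy-Weisbach: ΔP = f(L/D)(ρV²/2) = 0.04502·(2.07/0.0195)·(1850·2.081²/2) = 0.04502·106.2·4008 = 1.915e+04 Pa.
ΔP = 1.915e+04 Pa = 19.2 kPa.

ΔP ≈ 19.2 kPa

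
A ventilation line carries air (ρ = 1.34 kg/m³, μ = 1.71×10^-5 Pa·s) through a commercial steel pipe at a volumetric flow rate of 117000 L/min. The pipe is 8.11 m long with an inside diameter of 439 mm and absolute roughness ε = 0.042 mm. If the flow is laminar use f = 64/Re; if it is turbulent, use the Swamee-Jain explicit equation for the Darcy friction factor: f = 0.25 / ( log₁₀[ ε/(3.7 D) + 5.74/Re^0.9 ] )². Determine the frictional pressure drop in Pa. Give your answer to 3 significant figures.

Q = 117000 L/min = 117000/60000 = 1.95 m³/s.
Cross-sectional area A = πD²/4 = π(0.439)²/4 = 0.1514 m²; mean velocity V = Q/A = 1.95/0.1514 = 12.88 m/s.
Reynolds number Re = ρVD/μ = 1.34 · 12.88 · 0.439 / 1.71e-05 = 4.432e+05.
Re > 4000 → turbulent. Relative roughness ε/D = 4.2e-05/0.439 = 9.57e-05. Swamee-Jain: f = 0.25/(log₁₀[9.57e-05/3.7 + 5.74/4.432e+05^0.9])² = 0.25/(log₁₀[2.59e-05 + 4.75e-05])² = 0.25/(-4.134)² = 0.01463.
Darcy-Weisbach: ΔP = f(L/D)(ρV²/2) = 0.01463·(8.11/0.439)·(1.34·12.88²/2) = 0.01463·18.47·111.2 = 30.05 Pa.

ΔP ≈ 30.0 Pa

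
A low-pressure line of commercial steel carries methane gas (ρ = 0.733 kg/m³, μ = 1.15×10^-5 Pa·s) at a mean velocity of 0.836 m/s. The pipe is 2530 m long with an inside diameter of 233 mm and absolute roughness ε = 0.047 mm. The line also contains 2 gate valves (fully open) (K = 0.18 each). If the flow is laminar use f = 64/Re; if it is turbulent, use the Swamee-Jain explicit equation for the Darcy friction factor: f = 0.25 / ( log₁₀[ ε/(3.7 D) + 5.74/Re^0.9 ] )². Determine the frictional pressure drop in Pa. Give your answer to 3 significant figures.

ΔP ≈ 82.4 Pa

Reynolds number Re = ρVD/μ = 0.733 · 0.836 · 0.233 / 1.15e-05 = 1.242e+04.
Re > 4000 → turbulent. Relative roughness ε/D = 4.7e-05/0.233 = 0.000202. Swamee-Jain: f = 0.25/(log₁₀[0.000202/3.7 + 5.74/1.242e+04^0.9])² = 0.25/(log₁₀[5.45e-05 + 0.00119])² = 0.25/(-2.906)² = 0.0296.
Total minor-loss coefficient ΣK = 2·0.18 = 0.36.
ΔP = [f·L/D + ΣK]·(ρV²/2) = [0.0296·2530/0.233 + 0.36]·(0.733·0.836²/2) = [321.4 + 0.36]·0.2561 = 82.42 Pa.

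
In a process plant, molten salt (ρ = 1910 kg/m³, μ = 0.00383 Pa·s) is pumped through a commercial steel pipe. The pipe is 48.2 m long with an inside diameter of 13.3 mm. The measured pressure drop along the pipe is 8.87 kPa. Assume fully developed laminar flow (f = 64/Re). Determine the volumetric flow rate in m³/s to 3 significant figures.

Q ≈ 3.69×10^-5 m³/s

For laminar flow, f = 64/Re with Re = ρVD/μ, so Darcy-Weisbach reduces to ΔP = 32μLV/D². Solving for V: V = ΔP·D²/(32μL) = 8870·(0.0133)²/(32·0.00383·48.2) = 0.2656 m/s.
Check: Re = ρVD/μ = 1910·0.2656·0.0133/0.00383 = 1762 < 2300, so the laminar assumption holds.
Q = V·A = 0.2656·(π/4·0.0133²) = 3.69e-05 m³/s = 3.69×10^-5 m³/s.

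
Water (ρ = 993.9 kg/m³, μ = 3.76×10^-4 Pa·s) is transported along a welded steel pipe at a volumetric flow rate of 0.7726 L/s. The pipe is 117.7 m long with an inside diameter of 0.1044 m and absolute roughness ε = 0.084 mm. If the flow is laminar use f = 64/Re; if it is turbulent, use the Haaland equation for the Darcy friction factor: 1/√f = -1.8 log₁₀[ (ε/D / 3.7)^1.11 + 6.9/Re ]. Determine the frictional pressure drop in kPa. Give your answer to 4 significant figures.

ΔP ≈ 0.1190 kPa

Q = 0.7726 L/s = 0.7726/1000 = 0.0007726 m³/s.
Cross-sectional area A = πD²/4 = π(0.1044)²/4 = 0.00856 m²; mean velocity V = Q/A = 0.0007726/0.00856 = 0.09025 m/s.
Reynolds number Re = ρVD/μ = 993.9 · 0.09025 · 0.1044 / 0.000376 = 2.491e+04.
Re > 4000 → turbulent. Relative roughness ε/D = 8.4e-05/0.1044 = 0.000805. Haaland: 1/√f = -1.8 log₁₀[(0.000805/3.7)^1.11 + 6.9/2.491e+04] = -1.8 log₁₀[8.6e-05 + 0.000277] = 6.192, so f = 0.02608.
Darcy-Weisbach: ΔP = f(L/D)(ρV²/2) = 0.02608·(117.7/0.1044)·(993.9·0.09025²/2) = 0.02608·1127·4.048 = 119 Pa.
ΔP = 119 Pa = 0.1190 kPa.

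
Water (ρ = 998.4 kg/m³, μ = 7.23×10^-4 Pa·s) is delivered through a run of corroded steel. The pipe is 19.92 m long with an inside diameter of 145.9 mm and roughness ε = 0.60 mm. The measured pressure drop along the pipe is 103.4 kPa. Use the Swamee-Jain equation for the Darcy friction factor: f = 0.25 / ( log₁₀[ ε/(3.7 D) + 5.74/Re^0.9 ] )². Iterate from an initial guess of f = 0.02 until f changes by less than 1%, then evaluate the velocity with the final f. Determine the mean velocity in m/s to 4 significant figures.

V ≈ 7.262 m/s

Rearranging Darcy-Weisbach: V = √(2·ΔP·D/(f·L·ρ)). With ε/D = 0.0006/0.1459 = 0.00411, iterate starting from f = 0.02:
  f = 0.02 → V = √(2·1.034e+05·0.1459/(0.02·19.92·998.4)) = 8.709 m/s; Re = ρVD/μ = 1.755e+06; f → 0.02875
  f = 0.02875 → V = 7.264 m/s; Re = 1.464e+06; f → 0.02877
Converged (Δf/f < 1%). With the final f = 0.02877: V = √(2·1.034e+05·0.1459/(0.02877·19.92·998.4)) = 7.262 m/s.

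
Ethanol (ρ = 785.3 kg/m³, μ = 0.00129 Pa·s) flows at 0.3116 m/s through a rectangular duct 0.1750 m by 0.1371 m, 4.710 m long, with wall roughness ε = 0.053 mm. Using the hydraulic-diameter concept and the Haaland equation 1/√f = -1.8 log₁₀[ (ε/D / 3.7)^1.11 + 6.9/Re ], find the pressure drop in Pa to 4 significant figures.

Hydraulic diameter D_h = 4A/P = 4·(0.175·0.1371)/(2·(0.175+0.1371)) = 0.09597/0.6242 = 0.1537 m.
Re = ρVD_h/μ = 785.3·0.3116·0.1537/0.00129 = 2.916e+04.
ε/D_h = 5.3e-05/0.1537 = 0.000345; Haaland gives 1/√f = -1.8 log₁₀[3.36e-05+0.000237] = 6.423, so f = 0.02424.
ΔP = f(L/D_h)(ρV²/2) = 0.02424·4.71/0.1537·38.12 = 28.31 Pa.

ΔP ≈ 28.31 Pa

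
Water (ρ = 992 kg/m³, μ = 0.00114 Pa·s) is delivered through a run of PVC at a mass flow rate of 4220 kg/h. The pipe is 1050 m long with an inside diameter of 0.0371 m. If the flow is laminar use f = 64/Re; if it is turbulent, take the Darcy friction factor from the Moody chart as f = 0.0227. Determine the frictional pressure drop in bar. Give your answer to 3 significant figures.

ṁ = 4220 kg/h = 4220/3600 = 1.172 kg/s.
A = πD²/4 = π(0.0371)²/4 = 0.001081 m²; mean velocity V = ṁ/(ρA) = 1.172/(992 · 0.001081) = 1.093 m/s.
Reynolds number Re = ρVD/μ = 992 · 1.093 · 0.0371 / 0.00114 = 3.529e+04.
Re > 4000 → turbulent; use the Moody-chart value f = 0.0227.
Darcy-Weisbach: ΔP = f(L/D)(ρV²/2) = 0.0227·(1050/0.0371)·(992·1.093²/2) = 0.0227·2.83e+04·592.7 = 3.808e+05 Pa.
ΔP = 3.808e+05 Pa = 3.81 bar.

ΔP ≈ 3.81 bar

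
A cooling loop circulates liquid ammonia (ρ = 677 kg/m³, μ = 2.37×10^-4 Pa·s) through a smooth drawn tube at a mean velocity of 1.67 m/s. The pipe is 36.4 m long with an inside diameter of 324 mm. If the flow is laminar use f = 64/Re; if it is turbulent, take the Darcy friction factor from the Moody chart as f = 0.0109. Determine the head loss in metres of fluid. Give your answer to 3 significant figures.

Reynolds number Re = ρVD/μ = 677 · 1.67 · 0.324 / 0.000237 = 1.546e+06.
Re > 4000 → turbulent; use the Moody-chart value f = 0.0109.
Darcy-Weisbach: ΔP = f(L/D)(ρV²/2) = 0.0109·(36.4/0.324)·(677·1.67²/2) = 0.0109·112.3·944 = 1156 Pa.
Head loss h_f = ΔP/(ρg) = 1156/(677·9.81) = 0.174 m.

h_f ≈ 0.174 m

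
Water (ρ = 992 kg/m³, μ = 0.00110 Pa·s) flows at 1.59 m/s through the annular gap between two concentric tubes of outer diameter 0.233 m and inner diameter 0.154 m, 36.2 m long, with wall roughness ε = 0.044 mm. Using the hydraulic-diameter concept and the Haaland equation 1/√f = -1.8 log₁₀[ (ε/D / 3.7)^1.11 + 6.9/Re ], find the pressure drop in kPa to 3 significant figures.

ΔP ≈ 11.5 kPa

Hydraulic diameter D_h = 4A/P = D_o - D_i = 0.233 - 0.154 = 0.079 m.
Re = ρVD_h/μ = 992·1.59·0.079/0.0011 = 1.133e+05.
ε/D_h = 4.4e-05/0.079 = 0.000557; Haaland gives 1/√f = -1.8 log₁₀[5.72e-05+6.09e-05] = 7.07, so f = 0.02001.
ΔP = f(L/D_h)(ρV²/2) = 0.02001·36.2/0.079·1254 = 1.15e+04 Pa.
ΔP = 11.5 kPa.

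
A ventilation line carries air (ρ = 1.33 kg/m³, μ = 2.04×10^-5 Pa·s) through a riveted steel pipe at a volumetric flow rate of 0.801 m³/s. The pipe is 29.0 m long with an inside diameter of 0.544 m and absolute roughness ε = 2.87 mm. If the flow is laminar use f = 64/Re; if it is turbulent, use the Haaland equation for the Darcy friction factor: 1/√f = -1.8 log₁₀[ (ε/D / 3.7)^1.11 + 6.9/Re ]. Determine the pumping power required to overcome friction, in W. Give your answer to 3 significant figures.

Cross-sectional area A = πD²/4 = π(0.544)²/4 = 0.2324 m²; mean velocity V = Q/A = 0.801/0.2324 = 3.446 m/s.
Reynolds number Re = ρVD/μ = 1.33 · 3.446 · 0.544 / 2.04e-05 = 1.222e+05.
Re > 4000 → turbulent. Relative roughness ε/D = 0.00287/0.544 = 0.00528. Haaland: 1/√f = -1.8 log₁₀[(0.00528/3.7)^1.11 + 6.9/1.222e+05] = -1.8 log₁₀[0.000693 + 5.65e-05] = 5.625, so f = 0.03161.
Darcy-Weisbach: ΔP = f(L/D)(ρV²/2) = 0.03161·(29/0.544)·(1.33·3.446²/2) = 0.03161·53.31·7.898 = 13.31 Pa.
Pumping power P = QΔP = 0.801·13.31 = 10.66 W = 10.7 W.

P ≈ 10.7 W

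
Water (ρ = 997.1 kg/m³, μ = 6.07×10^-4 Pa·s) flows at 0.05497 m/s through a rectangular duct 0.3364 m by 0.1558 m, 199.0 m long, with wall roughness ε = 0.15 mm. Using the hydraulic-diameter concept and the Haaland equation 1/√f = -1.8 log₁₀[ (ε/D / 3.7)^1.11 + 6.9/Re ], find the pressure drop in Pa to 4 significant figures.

ΔP ≈ 38.40 Pa

Hydraulic diameter D_h = 4A/P = 4·(0.3364·0.1558)/(2·(0.3364+0.1558)) = 0.2096/0.9844 = 0.213 m.
Re = ρVD_h/μ = 997.1·0.05497·0.213/0.000607 = 1.923e+04.
ε/D_h = 0.00015/0.213 = 0.000704; Haaland gives 1/√f = -1.8 log₁₀[7.42e-05+0.000359] = 6.054, so f = 0.02728.
ΔP = f(L/D_h)(ρV²/2) = 0.02728·199/0.213·1.506 = 38.4 Pa.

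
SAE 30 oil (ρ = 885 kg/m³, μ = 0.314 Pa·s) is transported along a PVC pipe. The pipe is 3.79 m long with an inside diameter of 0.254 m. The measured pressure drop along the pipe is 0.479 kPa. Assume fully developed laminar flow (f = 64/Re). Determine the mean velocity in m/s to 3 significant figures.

V ≈ 0.811 m/s

For laminar flow, f = 64/Re with Re = ρVD/μ, so Darcy-Weisbach reduces to ΔP = 32μLV/D². Solving for V: V = ΔP·D²/(32μL) = 479·(0.254)²/(32·0.314·3.79) = 0.8115 m/s.
Check: Re = ρVD/μ = 885·0.8115·0.254/0.314 = 580.9 < 2300, so the laminar assumption holds.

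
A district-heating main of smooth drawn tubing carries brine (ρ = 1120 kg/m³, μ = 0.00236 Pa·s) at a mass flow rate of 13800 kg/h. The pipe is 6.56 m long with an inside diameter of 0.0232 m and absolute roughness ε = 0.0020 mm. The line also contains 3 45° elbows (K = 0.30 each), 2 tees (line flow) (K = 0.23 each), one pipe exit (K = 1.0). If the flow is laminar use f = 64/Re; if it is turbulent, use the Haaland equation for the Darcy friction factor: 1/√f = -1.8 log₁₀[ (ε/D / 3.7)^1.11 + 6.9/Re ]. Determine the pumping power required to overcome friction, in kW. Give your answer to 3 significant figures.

ṁ = 13800 kg/h = 13800/3600 = 3.833 kg/s.
A = πD²/4 = π(0.0232)²/4 = 0.0004227 m²; mean velocity V = ṁ/(ρA) = 3.833/(1120 · 0.0004227) = 8.096 m/s.
Reynolds number Re = ρVD/μ = 1120 · 8.096 · 0.0232 / 0.00236 = 8.914e+04.
Re > 4000 → turbulent. Relative roughness ε/D = 2e-06/0.0232 = 8.62e-05. Haaland: 1/√f = -1.8 log₁₀[(8.62e-05/3.7)^1.11 + 6.9/8.914e+04] = -1.8 log₁₀[7.21e-06 + 7.74e-05] = 7.331, so f = 0.01861.
Total minor-loss coefficient ΣK = 3·0.3 + 2·0.23 + 1·1 = 2.36.
ΔP = [f·L/D + ΣK]·(ρV²/2) = [0.01861·6.56/0.0232 + 2.36]·(1120·8.096²/2) = [5.262 + 2.36]·3.671e+04 = 2.798e+05 Pa.
Q = ṁ/ρ = 3.833/1120 = 0.003423 m³/s.
Pumping power P = QΔP = 0.003423·2.798e+05 = 957.6 W = 0.958 kW.

P ≈ 0.958 kW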